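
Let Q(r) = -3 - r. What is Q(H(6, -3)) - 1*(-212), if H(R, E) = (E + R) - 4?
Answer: 210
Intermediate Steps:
H(R, E) = -4 + E + R
Q(H(6, -3)) - 1*(-212) = (-3 - (-4 - 3 + 6)) - 1*(-212) = (-3 - 1*(-1)) + 212 = (-3 + 1) + 212 = -2 + 212 = 210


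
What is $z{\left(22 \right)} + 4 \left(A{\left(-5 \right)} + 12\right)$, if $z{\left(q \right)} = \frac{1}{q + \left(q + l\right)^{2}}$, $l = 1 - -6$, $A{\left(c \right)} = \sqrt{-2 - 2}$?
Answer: $\frac{41425}{863} + 8 i \approx 48.001 + 8.0 i$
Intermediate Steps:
$A{\left(c \right)} = 2 i$ ($A{\left(c \right)} = \sqrt{-4} = 2 i$)
$l = 7$ ($l = 1 + 6 = 7$)
$z{\left(q \right)} = \frac{1}{q + \left(7 + q\right)^{2}}$ ($z{\left(q \right)} = \frac{1}{q + \left(q + 7\right)^{2}} = \frac{1}{q + \left(7 + q\right)^{2}}$)
$z{\left(22 \right)} + 4 \left(A{\left(-5 \right)} + 12\right) = \frac{1}{22 + \left(7 + 22\right)^{2}} + 4 \left(2 i + 12\right) = \frac{1}{22 + 29^{2}} + 4 \left(12 + 2 i\right) = \frac{1}{22 + 841} + \left(48 + 8 i\right) = \frac{1}{863} + \left(48 + 8 i\right) = \frac{41425}{863} + 8 i$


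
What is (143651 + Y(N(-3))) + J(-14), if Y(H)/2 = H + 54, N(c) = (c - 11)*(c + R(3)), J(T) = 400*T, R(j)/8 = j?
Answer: 137571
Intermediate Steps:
R(j) = 8*j
N(c) = (-11 + c)*(24 + c) (N(c) = (c - 11)*(c + 8*3) = (-11 + c)*(c + 24) = (-11 + c)*(24 + c))
Y(H) = 108 + 2*H (Y(H) = 2*(H + 54) = 2*(54 + H) = 108 + 2*H)
(143651 + Y(N(-3))) + J(-14) = (143651 + (108 + 2*(-264 + (-3)² + 13*(-3)))) + 400*(-14) = (143651 + (108 + 2*(-264 + 9 - 39))) - 5600 = (143651 + (108 + 2*(-294))) - 5600 = (143651 + (108 - 588)) - 5600 = (143651 - 480) - 5600 = 143171 - 5600 = 137571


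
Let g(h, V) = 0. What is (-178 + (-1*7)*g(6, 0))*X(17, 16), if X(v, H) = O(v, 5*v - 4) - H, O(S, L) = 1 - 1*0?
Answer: 2670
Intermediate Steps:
O(S, L) = 1 (O(S, L) = 1 + 0 = 1)
X(v, H) = 1 - H
(-178 + (-1*7)*g(6, 0))*X(17, 16) = (-178 - 1*7*0)*(1 - 1*16) = (-178 - 7*0)*(1 - 16) = (-178 + 0)*(-15) = -178*(-15) = 2670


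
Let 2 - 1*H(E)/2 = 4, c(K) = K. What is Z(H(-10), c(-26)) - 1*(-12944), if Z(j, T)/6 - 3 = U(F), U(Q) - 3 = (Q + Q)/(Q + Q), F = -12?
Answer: 12986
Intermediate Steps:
H(E) = -4 (H(E) = 4 - 2*4 = 4 - 8 = -4)
U(Q) = 4 (U(Q) = 3 + (Q + Q)/(Q + Q) = 3 + (2*Q)/((2*Q)) = 3 + (2*Q)*(1/(2*Q)) = 3 + 1 = 4)
Z(j, T) = 42 (Z(j, T) = 18 + 6*4 = 18 + 24 = 42)
Z(H(-10), c(-26)) - 1*(-12944) = 42 - 1*(-12944) = 42 + 12944 = 12986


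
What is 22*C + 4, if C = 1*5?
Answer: 114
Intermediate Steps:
C = 5
22*C + 4 = 22*5 + 4 = 110 + 4 = 114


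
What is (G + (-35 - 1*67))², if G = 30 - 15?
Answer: 7569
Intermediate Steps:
G = 15
(G + (-35 - 1*67))² = (15 + (-35 - 1*67))² = (15 + (-35 - 67))² = (15 - 102)² = (-87)² = 7569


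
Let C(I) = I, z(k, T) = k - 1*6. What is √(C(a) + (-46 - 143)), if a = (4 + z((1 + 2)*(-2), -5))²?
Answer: 5*I*√5 ≈ 11.18*I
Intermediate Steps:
z(k, T) = -6 + k (z(k, T) = k - 6 = -6 + k)
a = 64 (a = (4 + (-6 + (1 + 2)*(-2)))² = (4 + (-6 + 3*(-2)))² = (4 + (-6 - 6))² = (4 - 12)² = (-8)² = 64)
√(C(a) + (-46 - 143)) = √(64 + (-46 - 143)) = √(64 - 189) = √(-125) = 5*I*√5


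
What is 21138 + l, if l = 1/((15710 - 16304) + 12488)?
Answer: 251415373/11894 ≈ 21138.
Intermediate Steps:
l = 1/11894 (l = 1/(-594 + 12488) = 1/11894 ≈ 8.4076e-5)
21138 + l = 21138 + 1/11894 = 251415373/11894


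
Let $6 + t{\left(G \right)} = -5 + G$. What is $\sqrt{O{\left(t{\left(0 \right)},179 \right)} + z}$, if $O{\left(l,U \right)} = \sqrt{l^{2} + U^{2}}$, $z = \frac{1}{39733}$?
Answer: $\frac{\sqrt{39733 + 1578711289 \sqrt{32162}}}{39733} \approx 13.392$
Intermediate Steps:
$t{\left(G \right)} = -11 + G$ ($t{\left(G \right)} = -6 + \left(-5 + G\right) = -11 + G$)
$z = \frac{1}{39733} \approx 2.5168 \cdot 10^{-5}$
$O{\left(l,U \right)} = \sqrt{U^{2} + l^{2}}$
$\sqrt{O{\left(t{\left(0 \right)},179 \right)} + z} = \sqrt{\sqrt{179^{2} + \left(-11 + 0\right)^{2}} + \frac{1}{39733}} = \sqrt{\sqrt{32041 + \left(-11\right)^{2}} + \frac{1}{39733}} = \sqrt{\sqrt{32041 + 121} + \frac{1}{39733}} = \sqrt{\sqrt{32162} + \frac{1}{39733}} = \sqrt{\frac{1}{39733} + \sqrt{32162}}$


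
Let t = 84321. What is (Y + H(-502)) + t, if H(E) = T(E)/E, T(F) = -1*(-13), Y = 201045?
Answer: 143253719/502 ≈ 2.8537e+5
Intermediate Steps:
T(F) = 13
H(E) = 13/E
(Y + H(-502)) + t = (201045 + 13/(-502)) + 84321 = (201045 + 13*(-1/502)) + 84321 = (201045 - 13/502) + 84321 = 100924577/502 + 84321 = 143253719/502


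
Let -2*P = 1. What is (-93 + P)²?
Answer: 34969/4 ≈ 8742.3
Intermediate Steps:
P = -½ (P = -½*1 = -½ ≈ -0.50000)
(-93 + P)² = (-93 - ½)² = (-187/2)² = 34969/4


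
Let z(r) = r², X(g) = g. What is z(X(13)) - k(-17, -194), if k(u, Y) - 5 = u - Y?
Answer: -13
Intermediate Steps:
k(u, Y) = 5 + u - Y (k(u, Y) = 5 + (u - Y) = 5 + u - Y)
z(X(13)) - k(-17, -194) = 13² - (5 - 17 - 1*(-194)) = 169 - (5 - 17 + 194) = 169 - 1*182 = 169 - 182 = -13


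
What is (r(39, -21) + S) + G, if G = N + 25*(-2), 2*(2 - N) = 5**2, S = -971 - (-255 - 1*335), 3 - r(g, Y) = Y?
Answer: -835/2 ≈ -417.50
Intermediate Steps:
r(g, Y) = 3 - Y
S = -381 (S = -971 - (-255 - 335) = -971 - 1*(-590) = -971 + 590 = -381)
N = -21/2 (N = 2 - 1/2*5**2 = 2 - 1/2*25 = 2 - 25/2 = -21/2 ≈ -10.500)
G = -121/2 (G = -21/2 + 25*(-2) = -21/2 - 50 = -121/2 ≈ -60.500)
(r(39, -21) + S) + G = ((3 - 1*(-21)) - 381) - 121/2 = ((3 + 21) - 381) - 121/2 = (24 - 381) - 121/2 = -357 - 121/2 = -835/2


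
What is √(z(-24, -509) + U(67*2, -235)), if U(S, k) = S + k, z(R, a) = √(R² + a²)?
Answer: √(-101 + √259657) ≈ 20.213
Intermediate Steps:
√(z(-24, -509) + U(67*2, -235)) = √(√((-24)² + (-509)²) + (67*2 - 235)) = √(√(576 + 259081) + (134 - 235)) = √(√259657 - 101) = √(-101 + √259657)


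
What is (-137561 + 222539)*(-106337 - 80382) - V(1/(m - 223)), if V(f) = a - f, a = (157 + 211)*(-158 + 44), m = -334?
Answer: -8837899633111/557 ≈ -1.5867e+10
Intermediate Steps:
a = -41952 (a = 368*(-114) = -41952)
V(f) = -41952 - f
(-137561 + 222539)*(-106337 - 80382) - V(1/(m - 223)) = (-137561 + 222539)*(-106337 - 80382) - (-41952 - 1/(-334 - 223)) = 84978*(-186719) - (-41952 - 1/(-557)) = -15867007182 - (-41952 - 1*(-1/557)) = -15867007182 - (-41952 + 1/557) = -15867007182 - 1*(-23367263/557) = -15867007182 + 23367263/557 = -8837899633111/557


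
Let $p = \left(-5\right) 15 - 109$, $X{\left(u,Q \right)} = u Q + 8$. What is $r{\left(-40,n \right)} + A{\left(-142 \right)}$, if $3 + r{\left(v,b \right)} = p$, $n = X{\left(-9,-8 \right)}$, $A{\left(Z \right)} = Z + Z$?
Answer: $-471$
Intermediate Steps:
$X{\left(u,Q \right)} = 8 + Q u$ ($X{\left(u,Q \right)} = Q u + 8 = 8 + Q u$)
$A{\left(Z \right)} = 2 Z$
$p = -184$ ($p = -75 - 109 = -184$)
$n = 80$ ($n = 8 - -72 = 8 + 72 = 80$)
$r{\left(v,b \right)} = -187$ ($r{\left(v,b \right)} = -3 - 184 = -187$)
$r{\left(-40,n \right)} + A{\left(-142 \right)} = -187 + 2 \left(-142\right) = -187 - 284 = -471$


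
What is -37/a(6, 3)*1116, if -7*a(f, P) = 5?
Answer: 289044/5 ≈ 57809.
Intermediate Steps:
a(f, P) = -5/7 (a(f, P) = -1/7*5 = -5/7)
-37/a(6, 3)*1116 = -37/(-5/7)*1116 = -37*(-7/5)*1116 = (259/5)*1116 = 289044/5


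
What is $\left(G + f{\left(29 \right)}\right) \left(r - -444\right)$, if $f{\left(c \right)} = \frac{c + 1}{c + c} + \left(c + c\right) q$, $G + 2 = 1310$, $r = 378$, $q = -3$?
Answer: $\frac{27044622}{29} \approx 9.3257 \cdot 10^{5}$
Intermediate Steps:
$G = 1308$ ($G = -2 + 1310 = 1308$)
$f{\left(c \right)} = - 6 c + \frac{1 + c}{2 c}$ ($f{\left(c \right)} = \frac{c + 1}{c + c} + \left(c + c\right) \left(-3\right) = \frac{1 + c}{2 c} + 2 c \left(-3\right) = \left(1 + c\right) \frac{1}{2 c} - 6 c = \frac{1 + c}{2 c} - 6 c = - 6 c + \frac{1 + c}{2 c}$)
$\left(G + f{\left(29 \right)}\right) \left(r - -444\right) = \left(1308 + \frac{1 + 29 \left(1 - 348\right)}{2 \cdot 29}\right) \left(378 - -444\right) = \left(1308 + \frac{1}{2} \cdot \frac{1}{29} \left(1 + 29 \left(1 - 348\right)\right)\right) \left(378 + 444\right) = \left(1308 + \frac{1}{2} \cdot \frac{1}{29} \left(1 + 29 \left(-347\right)\right)\right) 822 = \left(1308 + \frac{1}{2} \cdot \frac{1}{29} \left(1 - 10063\right)\right) 822 = \left(1308 + \frac{1}{2} \cdot \frac{1}{29} \left(-10062\right)\right) 822 = \left(1308 - \frac{5031}{29}\right) 822 = \frac{32901}{29} \cdot 822 = \frac{27044622}{29}$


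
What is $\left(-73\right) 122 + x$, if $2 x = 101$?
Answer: $- \frac{17711}{2} \approx -8855.5$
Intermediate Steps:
$x = \frac{101}{2}$ ($x = \frac{1}{2} \cdot 101 = \frac{101}{2} \approx 50.5$)
$\left(-73\right) 122 + x = \left(-73\right) 122 + \frac{101}{2} = -8906 + \frac{101}{2} = - \frac{17711}{2}$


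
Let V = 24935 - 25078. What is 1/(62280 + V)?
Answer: 1/62137 ≈ 1.6093e-5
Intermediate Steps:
V = -143
1/(62280 + V) = 1/(62280 - 143) = 1/62137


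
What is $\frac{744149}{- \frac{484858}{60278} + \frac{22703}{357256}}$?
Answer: $- \frac{8012504239945016}{85924969107} \approx -93250.0$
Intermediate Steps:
$\frac{744149}{- \frac{484858}{60278} + \frac{22703}{357256}} = \frac{744149}{\left(-484858\right) \frac{1}{60278} + 22703 \cdot \frac{1}{357256}} = \frac{744149}{- \frac{242429}{30139} + \frac{22703}{357256}} = \frac{744149}{- \frac{85924969107}{10767338584}} = 744149 \left(- \frac{10767338584}{85924969107}\right) = - \frac{8012504239945016}{85924969107}$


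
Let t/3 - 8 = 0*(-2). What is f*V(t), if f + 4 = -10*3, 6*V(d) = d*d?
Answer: -3264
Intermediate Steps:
t = 24 (t = 24 + 3*(0*(-2)) = 24 + 3*0 = 24 + 0 = 24)
V(d) = d²/6 (V(d) = (d*d)/6 = d²/6)
f = -34 (f = -4 - 10*3 = -4 - 30 = -34)
f*V(t) = -17*24²/3 = -17*576/3 = -34*96 = -3264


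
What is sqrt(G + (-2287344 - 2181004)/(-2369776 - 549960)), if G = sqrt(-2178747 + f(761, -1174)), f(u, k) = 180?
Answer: sqrt(815399782258 + 1598410933068*I*sqrt(242063))/729934 ≈ 27.18 + 27.152*I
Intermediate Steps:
G = 3*I*sqrt(242063) (G = sqrt(-2178747 + 180) = sqrt(-2178567) = 3*I*sqrt(242063) ≈ 1476.0*I)
sqrt(G + (-2287344 - 2181004)/(-2369776 - 549960)) = sqrt(3*I*sqrt(242063) + (-2287344 - 2181004)/(-2369776 - 549960)) = sqrt(3*I*sqrt(242063) - 4468348/(-2919736)) = sqrt(3*I*sqrt(242063) - 4468348*(-1/2919736)) = sqrt(3*I*sqrt(242063) + 1117087/729934) = sqrt(1117087/729934 + 3*I*sqrt(242063))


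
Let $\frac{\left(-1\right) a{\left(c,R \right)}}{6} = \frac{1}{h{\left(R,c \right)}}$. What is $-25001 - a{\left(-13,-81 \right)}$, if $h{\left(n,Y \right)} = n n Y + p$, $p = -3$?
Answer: $- \frac{355414217}{14216} \approx -25001.0$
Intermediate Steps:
$h{\left(n,Y \right)} = -3 + Y n^{2}$ ($h{\left(n,Y \right)} = n n Y - 3 = n^{2} Y - 3 = Y n^{2} - 3 = -3 + Y n^{2}$)
$a{\left(c,R \right)} = - \frac{6}{-3 + c R^{2}}$
$-25001 - a{\left(-13,-81 \right)} = -25001 - - \frac{6}{-3 - 13 \left(-81\right)^{2}} = -25001 - - \frac{6}{-3 - 85293} = -25001 - - \frac{6}{-85296} = -25001 - \left(-6\right) \left(- \frac{1}{85296}\right) = -25001 - \frac{1}{14216} = - \frac{355414217}{14216}$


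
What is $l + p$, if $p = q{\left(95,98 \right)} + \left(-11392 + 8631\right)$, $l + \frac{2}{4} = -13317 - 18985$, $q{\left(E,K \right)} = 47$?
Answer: $- \frac{70033}{2} \approx -35017.0$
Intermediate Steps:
$l = - \frac{64605}{2}$ ($l = - \frac{1}{2} - 32302 = - \frac{64605}{2} \approx -32303.0$)
$p = -2714$ ($p = 47 + \left(-11392 + 8631\right) = 47 - 2761 = -2714$)
$l + p = - \frac{64605}{2} - 2714 = - \frac{70033}{2}$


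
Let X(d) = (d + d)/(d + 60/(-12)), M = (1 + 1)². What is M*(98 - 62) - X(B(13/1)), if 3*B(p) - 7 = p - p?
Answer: 583/4 ≈ 145.75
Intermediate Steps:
B(p) = 7/3 (B(p) = 7/3 + (p - p)/3 = 7/3 + (⅓)*0 = 7/3 + 0 = 7/3)
M = 4 (M = 2² = 4)
X(d) = 2*d/(-5 + d) (X(d) = (2*d)/(d + 60*(-1/12)) = (2*d)/(d - 5) = (2*d)/(-5 + d) = 2*d/(-5 + d))
M*(98 - 62) - X(B(13/1)) = 4*(98 - 62) - 2*7/(3*(-5 + 7/3)) = 4*36 - 2*7/(3*(-8/3)) = 144 - 2*7*(-3)/(3*8) = 144 - 1*(-7/4) = 144 + 7/4 = 583/4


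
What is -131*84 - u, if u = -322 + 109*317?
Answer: -45235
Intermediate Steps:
u = 34231 (u = -322 + 34553 = 34231)
-131*84 - u = -131*84 - 1*34231 = -11004 - 34231 = -45235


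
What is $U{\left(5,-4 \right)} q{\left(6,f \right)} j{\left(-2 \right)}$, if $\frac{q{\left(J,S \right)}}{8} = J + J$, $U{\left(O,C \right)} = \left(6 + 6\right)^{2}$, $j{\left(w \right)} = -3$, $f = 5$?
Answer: $-41472$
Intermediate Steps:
$U{\left(O,C \right)} = 144$ ($U{\left(O,C \right)} = 12^{2} = 144$)
$q{\left(J,S \right)} = 16 J$ ($q{\left(J,S \right)} = 8 \left(J + J\right) = 8 \cdot 2 J = 16 J$)
$U{\left(5,-4 \right)} q{\left(6,f \right)} j{\left(-2 \right)} = 144 \cdot 16 \cdot 6 \left(-3\right) = 144 \cdot 96 \left(-3\right) = 13824 \left(-3\right) = -41472$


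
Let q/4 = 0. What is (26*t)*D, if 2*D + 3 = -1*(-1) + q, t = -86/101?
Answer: 2236/101 ≈ 22.139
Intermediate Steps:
q = 0 (q = 4*0 = 0)
t = -86/101 (t = -86*1/101 = -86/101 ≈ -0.85149)
D = -1 (D = -3/2 + (-1*(-1) + 0)/2 = -3/2 + (1 + 0)/2 = -3/2 + (½)*1 = -3/2 + ½ = -1)
(26*t)*D = (26*(-86/101))*(-1) = -2236/101*(-1) = 2236/101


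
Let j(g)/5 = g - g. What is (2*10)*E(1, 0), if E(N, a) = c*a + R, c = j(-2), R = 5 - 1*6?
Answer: -20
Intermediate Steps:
R = -1 (R = 5 - 6 = -1)
j(g) = 0 (j(g) = 5*(g - g) = 5*0 = 0)
c = 0
E(N, a) = -1 (E(N, a) = 0*a - 1 = 0 - 1 = -1)
(2*10)*E(1, 0) = (2*10)*(-1) = 20*(-1) = -20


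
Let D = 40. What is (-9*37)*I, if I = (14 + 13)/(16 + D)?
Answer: -8991/56 ≈ -160.55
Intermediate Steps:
I = 27/56 (I = (14 + 13)/(16 + 40) = 27/56 ≈ 0.48214)
(-9*37)*I = -9*37*(27/56) = -333*27/56 = -8991/56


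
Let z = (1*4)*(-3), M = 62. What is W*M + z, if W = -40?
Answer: -2492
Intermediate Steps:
z = -12 (z = 4*(-3) = -12)
W*M + z = -40*62 - 12 = -2480 - 12 = -2492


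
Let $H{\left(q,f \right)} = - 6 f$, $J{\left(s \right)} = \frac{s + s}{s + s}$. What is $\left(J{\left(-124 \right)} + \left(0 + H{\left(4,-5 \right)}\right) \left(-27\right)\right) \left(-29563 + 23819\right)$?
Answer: $4646896$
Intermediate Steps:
$J{\left(s \right)} = 1$ ($J{\left(s \right)} = \frac{2 s}{2 s} = 2 s \frac{1}{2 s} = 1$)
$\left(J{\left(-124 \right)} + \left(0 + H{\left(4,-5 \right)}\right) \left(-27\right)\right) \left(-29563 + 23819\right) = \left(1 + \left(0 - -30\right) \left(-27\right)\right) \left(-29563 + 23819\right) = \left(1 + \left(0 + 30\right) \left(-27\right)\right) \left(-5744\right) = \left(1 + 30 \left(-27\right)\right) \left(-5744\right) = \left(1 - 810\right) \left(-5744\right) = \left(-809\right) \left(-5744\right) = 4646896$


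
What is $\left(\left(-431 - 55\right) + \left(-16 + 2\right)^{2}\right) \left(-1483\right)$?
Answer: $430070$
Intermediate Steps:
$\left(\left(-431 - 55\right) + \left(-16 + 2\right)^{2}\right) \left(-1483\right) = \left(\left(-431 - 55\right) + \left(-14\right)^{2}\right) \left(-1483\right) = \left(-486 + 196\right) \left(-1483\right) = \left(-290\right) \left(-1483\right) = 430070$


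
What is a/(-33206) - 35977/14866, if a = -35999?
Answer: -164872782/123410099 ≈ -1.3360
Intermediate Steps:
a/(-33206) - 35977/14866 = -35999/(-33206) - 35977/14866 = -35999*(-1/33206) - 35977*1/14866 = 35999/33206 - 35977/14866 = -164872782/123410099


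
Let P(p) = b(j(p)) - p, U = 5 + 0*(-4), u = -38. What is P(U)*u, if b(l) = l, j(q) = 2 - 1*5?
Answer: 304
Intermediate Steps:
j(q) = -3 (j(q) = 2 - 5 = -3)
U = 5 (U = 5 + 0 = 5)
P(p) = -3 - p
P(U)*u = (-3 - 1*5)*(-38) = (-3 - 5)*(-38) = -8*(-38) = 304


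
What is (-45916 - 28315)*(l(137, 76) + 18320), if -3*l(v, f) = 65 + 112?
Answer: -1355532291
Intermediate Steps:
l(v, f) = -59 (l(v, f) = -(65 + 112)/3 = -⅓*177 = -59)
(-45916 - 28315)*(l(137, 76) + 18320) = (-45916 - 28315)*(-59 + 18320) = -74231*18261 = -1355532291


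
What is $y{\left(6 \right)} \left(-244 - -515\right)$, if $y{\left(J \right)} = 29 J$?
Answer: $47154$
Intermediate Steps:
$y{\left(6 \right)} \left(-244 - -515\right) = 29 \cdot 6 \left(-244 - -515\right) = 174 \left(-244 + 515\right) = 174 \cdot 271 = 47154$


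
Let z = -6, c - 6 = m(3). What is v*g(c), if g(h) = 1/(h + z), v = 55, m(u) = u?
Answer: 55/3 ≈ 18.333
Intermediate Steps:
c = 9 (c = 6 + 3 = 9)
g(h) = 1/(-6 + h) (g(h) = 1/(h - 6) = 1/(-6 + h))
v*g(c) = 55/(-6 + 9) = 55/3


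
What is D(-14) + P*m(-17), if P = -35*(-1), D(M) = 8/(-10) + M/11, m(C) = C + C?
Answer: -65564/55 ≈ -1192.1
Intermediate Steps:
m(C) = 2*C
D(M) = -⅘ + M/11 (D(M) = 8*(-⅒) + M*(1/11) = -⅘ + M/11)
P = 35
D(-14) + P*m(-17) = (-⅘ + (1/11)*(-14)) + 35*(2*(-17)) = (-⅘ - 14/11) + 35*(-34) = -114/55 - 1190 = -65564/55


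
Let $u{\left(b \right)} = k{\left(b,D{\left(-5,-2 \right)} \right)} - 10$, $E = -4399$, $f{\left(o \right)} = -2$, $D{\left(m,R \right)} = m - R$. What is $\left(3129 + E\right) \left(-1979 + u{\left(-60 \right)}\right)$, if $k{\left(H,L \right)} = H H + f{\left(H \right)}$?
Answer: $-2043430$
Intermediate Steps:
$k{\left(H,L \right)} = -2 + H^{2}$ ($k{\left(H,L \right)} = H H - 2 = H^{2} - 2 = -2 + H^{2}$)
$u{\left(b \right)} = -12 + b^{2}$ ($u{\left(b \right)} = \left(-2 + b^{2}\right) - 10 = -12 + b^{2}$)
$\left(3129 + E\right) \left(-1979 + u{\left(-60 \right)}\right) = \left(3129 - 4399\right) \left(-1979 - \left(12 - \left(-60\right)^{2}\right)\right) = - 1270 \left(-1979 + \left(-12 + 3600\right)\right) = - 1270 \left(-1979 + 3588\right) = \left(-1270\right) 1609 = -2043430$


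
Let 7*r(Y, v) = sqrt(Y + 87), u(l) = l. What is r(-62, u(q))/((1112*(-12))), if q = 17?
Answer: -5/93408 ≈ -5.3529e-5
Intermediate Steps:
r(Y, v) = sqrt(87 + Y)/7 (r(Y, v) = sqrt(Y + 87)/7 = sqrt(87 + Y)/7)
r(-62, u(q))/((1112*(-12))) = (sqrt(87 - 62)/7)/((1112*(-12))) = (sqrt(25)/7)/(-13344) = ((1/7)*5)*(-1/13344) = (5/7)*(-1/13344) = -5/93408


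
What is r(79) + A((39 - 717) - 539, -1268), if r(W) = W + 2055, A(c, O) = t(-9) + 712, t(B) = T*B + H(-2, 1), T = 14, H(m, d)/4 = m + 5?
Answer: 2732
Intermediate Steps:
H(m, d) = 20 + 4*m (H(m, d) = 4*(m + 5) = 4*(5 + m) = 20 + 4*m)
t(B) = 12 + 14*B (t(B) = 14*B + (20 + 4*(-2)) = 14*B + (20 - 8) = 14*B + 12 = 12 + 14*B)
A(c, O) = 598 (A(c, O) = (12 + 14*(-9)) + 712 = (12 - 126) + 712 = -114 + 712 = 598)
r(W) = 2055 + W
r(79) + A((39 - 717) - 539, -1268) = (2055 + 79) + 598 = 2134 + 598 = 2732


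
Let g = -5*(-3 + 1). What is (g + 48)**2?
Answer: 3364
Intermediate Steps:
g = 10 (g = -5*(-2) = 10)
(g + 48)**2 = (10 + 48)**2 = 58**2 = 3364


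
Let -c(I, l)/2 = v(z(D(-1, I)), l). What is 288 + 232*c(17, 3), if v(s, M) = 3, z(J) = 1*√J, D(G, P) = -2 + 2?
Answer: -1104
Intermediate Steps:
D(G, P) = 0
z(J) = √J
c(I, l) = -6 (c(I, l) = -2*3 = -6)
288 + 232*c(17, 3) = 288 + 232*(-6) = 288 - 1392 = -1104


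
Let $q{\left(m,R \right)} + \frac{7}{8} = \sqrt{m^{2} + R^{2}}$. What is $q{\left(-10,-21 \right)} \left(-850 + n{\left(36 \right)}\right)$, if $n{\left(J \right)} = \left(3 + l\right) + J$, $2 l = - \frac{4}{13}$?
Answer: $\frac{73815}{104} - \frac{10545 \sqrt{541}}{13} \approx -18157.0$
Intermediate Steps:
$l = - \frac{2}{13}$ ($l = \frac{\left(-4\right) \frac{1}{13}}{2} = \frac{1}{2} \left(- \frac{4}{13}\right) = - \frac{2}{13} \approx -0.15385$)
$q{\left(m,R \right)} = - \frac{7}{8} + \sqrt{R^{2} + m^{2}}$ ($q{\left(m,R \right)} = - \frac{7}{8} + \sqrt{m^{2} + R^{2}} = - \frac{7}{8} + \sqrt{R^{2} + m^{2}}$)
$n{\left(J \right)} = \frac{37}{13} + J$ ($n{\left(J \right)} = \left(3 - \frac{2}{13}\right) + J = \frac{37}{13} + J$)
$q{\left(-10,-21 \right)} \left(-850 + n{\left(36 \right)}\right) = \left(- \frac{7}{8} + \sqrt{\left(-21\right)^{2} + \left(-10\right)^{2}}\right) \left(-850 + \left(\frac{37}{13} + 36\right)\right) = \left(- \frac{7}{8} + \sqrt{441 + 100}\right) \left(-850 + \frac{505}{13}\right) = \left(- \frac{7}{8} + \sqrt{541}\right) \left(- \frac{10545}{13}\right) = \frac{73815}{104} - \frac{10545 \sqrt{541}}{13}$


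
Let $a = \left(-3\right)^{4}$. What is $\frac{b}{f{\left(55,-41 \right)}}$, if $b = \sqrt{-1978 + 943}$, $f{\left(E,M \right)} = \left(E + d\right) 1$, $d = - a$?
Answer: $- \frac{3 i \sqrt{115}}{26} \approx - 1.2374 i$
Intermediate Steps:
$a = 81$
$d = -81$ ($d = \left(-1\right) 81 = -81$)
$f{\left(E,M \right)} = -81 + E$ ($f{\left(E,M \right)} = \left(E - 81\right) 1 = \left(-81 + E\right) 1 = -81 + E$)
$b = 3 i \sqrt{115}$ ($b = \sqrt{-1035} = 3 i \sqrt{115} \approx 32.171 i$)
$\frac{b}{f{\left(55,-41 \right)}} = \frac{3 i \sqrt{115}}{-81 + 55} = \frac{3 i \sqrt{115}}{-26} = 3 i \sqrt{115} \left(- \frac{1}{26}\right) = - \frac{3 i \sqrt{115}}{26}$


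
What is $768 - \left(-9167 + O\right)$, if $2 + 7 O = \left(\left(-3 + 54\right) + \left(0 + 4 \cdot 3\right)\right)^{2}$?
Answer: $\frac{65578}{7} \approx 9368.3$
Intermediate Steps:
$O = \frac{3967}{7}$ ($O = - \frac{2}{7} + \frac{\left(\left(-3 + 54\right) + \left(0 + 4 \cdot 3\right)\right)^{2}}{7} = - \frac{2}{7} + \frac{\left(51 + \left(0 + 12\right)\right)^{2}}{7} = - \frac{2}{7} + \frac{\left(51 + 12\right)^{2}}{7} = - \frac{2}{7} + \frac{63^{2}}{7} = - \frac{2}{7} + \frac{1}{7} \cdot 3969 = - \frac{2}{7} + 567 = \frac{3967}{7} \approx 566.71$)
$768 - \left(-9167 + O\right) = 768 + \left(\left(8376 - -791\right) - \frac{3967}{7}\right) = 768 + \left(\left(8376 + 791\right) - \frac{3967}{7}\right) = 768 + \left(9167 - \frac{3967}{7}\right) = 768 + \frac{60202}{7} = \frac{65578}{7}$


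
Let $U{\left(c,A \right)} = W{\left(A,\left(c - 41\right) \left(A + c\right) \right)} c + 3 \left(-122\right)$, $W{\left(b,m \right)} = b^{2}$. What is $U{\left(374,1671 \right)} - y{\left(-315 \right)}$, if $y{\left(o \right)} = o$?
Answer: $1044298083$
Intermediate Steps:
$U{\left(c,A \right)} = -366 + c A^{2}$ ($U{\left(c,A \right)} = A^{2} c + 3 \left(-122\right) = c A^{2} - 366 = -366 + c A^{2}$)
$U{\left(374,1671 \right)} - y{\left(-315 \right)} = \left(-366 + 374 \cdot 1671^{2}\right) - -315 = \left(-366 + 374 \cdot 2792241\right) + 315 = \left(-366 + 1044298134\right) + 315 = 1044297768 + 315 = 1044298083$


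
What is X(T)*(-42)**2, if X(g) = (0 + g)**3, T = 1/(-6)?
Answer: -49/6 ≈ -8.1667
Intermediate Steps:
T = -1/6 ≈ -0.16667
X(g) = g**3
X(T)*(-42)**2 = (-1/6)**3*(-42)**2 = -1/216*1764 = -49/6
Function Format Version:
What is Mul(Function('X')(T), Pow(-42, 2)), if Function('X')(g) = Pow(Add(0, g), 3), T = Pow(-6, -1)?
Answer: Rational(-49, 6) ≈ -8.1667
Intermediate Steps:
T = Rational(-1, 6) ≈ -0.16667
Function('X')(g) = Pow(g, 3)
Mul(Function('X')(T), Pow(-42, 2)) = Mul(Pow(Rational(-1, 6), 3), Pow(-42, 2)) = Mul(Rational(-1, 216), 1764) = Rational(-49, 6)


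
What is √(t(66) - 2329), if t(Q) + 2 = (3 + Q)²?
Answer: 9*√30 ≈ 49.295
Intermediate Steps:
t(Q) = -2 + (3 + Q)²
√(t(66) - 2329) = √((-2 + (3 + 66)²) - 2329) = √((-2 + 69²) - 2329) = √((-2 + 4761) - 2329) = √(4759 - 2329) = √2430 = 9*√30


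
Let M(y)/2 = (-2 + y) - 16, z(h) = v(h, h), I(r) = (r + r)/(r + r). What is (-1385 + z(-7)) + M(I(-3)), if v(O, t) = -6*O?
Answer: -1377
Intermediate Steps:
I(r) = 1 (I(r) = (2*r)/((2*r)) = (2*r)*(1/(2*r)) = 1)
z(h) = -6*h
M(y) = -36 + 2*y (M(y) = 2*((-2 + y) - 16) = 2*(-18 + y) = -36 + 2*y)
(-1385 + z(-7)) + M(I(-3)) = (-1385 - 6*(-7)) + (-36 + 2*1) = (-1385 + 42) + (-36 + 2) = -1343 - 34 = -1377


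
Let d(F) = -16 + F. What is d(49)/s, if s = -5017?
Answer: -33/5017 ≈ -0.0065776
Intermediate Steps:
d(49)/s = (-16 + 49)/(-5017) = 33*(-1/5017) = -33/5017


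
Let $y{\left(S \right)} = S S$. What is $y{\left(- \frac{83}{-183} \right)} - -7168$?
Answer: $\frac{240056041}{33489} \approx 7168.2$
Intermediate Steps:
$y{\left(S \right)} = S^{2}$
$y{\left(- \frac{83}{-183} \right)} - -7168 = \left(- \frac{83}{-183}\right)^{2} - -7168 = \left(\left(-83\right) \left(- \frac{1}{183}\right)\right)^{2} + 7168 = \left(\frac{83}{183}\right)^{2} + 7168 = \frac{6889}{33489} + 7168 = \frac{240056041}{33489}$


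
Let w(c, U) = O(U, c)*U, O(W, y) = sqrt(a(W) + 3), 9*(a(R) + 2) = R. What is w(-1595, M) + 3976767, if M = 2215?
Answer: 3976767 + 8860*sqrt(139)/3 ≈ 4.0116e+6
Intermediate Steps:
a(R) = -2 + R/9
O(W, y) = sqrt(1 + W/9) (O(W, y) = sqrt((-2 + W/9) + 3) = sqrt(1 + W/9))
w(c, U) = U*sqrt(9 + U)/3 (w(c, U) = (sqrt(9 + U)/3)*U = U*sqrt(9 + U)/3)
w(-1595, M) + 3976767 = (1/3)*2215*sqrt(9 + 2215) + 3976767 = (1/3)*2215*sqrt(2224) + 3976767 = (1/3)*2215*(4*sqrt(139)) + 3976767 = 8860*sqrt(139)/3 + 3976767 = 3976767 + 8860*sqrt(139)/3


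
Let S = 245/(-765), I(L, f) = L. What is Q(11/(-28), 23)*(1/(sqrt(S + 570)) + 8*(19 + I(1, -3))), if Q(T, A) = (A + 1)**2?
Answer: 92160 + 1728*sqrt(1481737)/87161 ≈ 92184.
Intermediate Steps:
Q(T, A) = (1 + A)**2
S = -49/153 (S = 245*(-1/765) = -49/153 ≈ -0.32026)
Q(11/(-28), 23)*(1/(sqrt(S + 570)) + 8*(19 + I(1, -3))) = (1 + 23)**2*(1/(sqrt(-49/153 + 570)) + 8*(19 + 1)) = 24**2*(1/(sqrt(87161/153)) + 8*20) = 576*(1/(sqrt(1481737)/51) + 160) = 576*(3*sqrt(1481737)/87161 + 160) = 576*(160 + 3*sqrt(1481737)/87161) = 92160 + 1728*sqrt(1481737)/87161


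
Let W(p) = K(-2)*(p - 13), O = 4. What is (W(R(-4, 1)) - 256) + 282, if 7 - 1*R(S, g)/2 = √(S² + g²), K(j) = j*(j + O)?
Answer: 22 + 8*√17 ≈ 54.985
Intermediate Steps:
K(j) = j*(4 + j) (K(j) = j*(j + 4) = j*(4 + j))
R(S, g) = 14 - 2*√(S² + g²)
W(p) = 52 - 4*p (W(p) = (-2*(4 - 2))*(p - 13) = (-2*2)*(-13 + p) = -4*(-13 + p) = 52 - 4*p)
(W(R(-4, 1)) - 256) + 282 = ((52 - 4*(14 - 2*√((-4)² + 1²))) - 256) + 282 = ((52 - 4*(14 - 2*√(16 + 1))) - 256) + 282 = ((52 - 4*(14 - 2*√17)) - 256) + 282 = ((52 + (-56 + 8*√17)) - 256) + 282 = ((-4 + 8*√17) - 256) + 282 = (-260 + 8*√17) + 282 = 22 + 8*√17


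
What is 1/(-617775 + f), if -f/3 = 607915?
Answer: -1/2441520 ≈ -4.0958e-7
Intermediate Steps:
f = -1823745 (f = -3*607915 = -1823745)
1/(-617775 + f) = 1/(-617775 - 1823745) = 1/(-2441520) = -1/2441520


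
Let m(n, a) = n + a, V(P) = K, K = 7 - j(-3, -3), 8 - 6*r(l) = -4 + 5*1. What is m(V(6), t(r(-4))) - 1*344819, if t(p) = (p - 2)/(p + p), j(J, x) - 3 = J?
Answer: -4827373/14 ≈ -3.4481e+5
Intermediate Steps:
r(l) = 7/6 (r(l) = 4/3 - (-4 + 5*1)/6 = 4/3 - (-4 + 5)/6 = 4/3 - ⅙*1 = 4/3 - ⅙ = 7/6)
j(J, x) = 3 + J
t(p) = (-2 + p)/(2*p) (t(p) = (-2 + p)/((2*p)) = (-2 + p)*(1/(2*p)) = (-2 + p)/(2*p))
K = 7 (K = 7 - (3 - 3) = 7 - 1*0 = 7 + 0 = 7)
V(P) = 7
m(n, a) = a + n
m(V(6), t(r(-4))) - 1*344819 = ((-2 + 7/6)/(2*(7/6)) + 7) - 1*344819 = ((½)*(6/7)*(-⅚) + 7) - 344819 = (-5/14 + 7) - 344819 = 93/14 - 344819 = -4827373/14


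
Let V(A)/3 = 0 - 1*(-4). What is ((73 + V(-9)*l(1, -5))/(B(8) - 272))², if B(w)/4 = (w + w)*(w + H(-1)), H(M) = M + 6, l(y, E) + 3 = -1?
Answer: 25/12544 ≈ 0.0019930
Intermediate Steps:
V(A) = 12 (V(A) = 3*(0 - 1*(-4)) = 3*(0 + 4) = 3*4 = 12)
l(y, E) = -4 (l(y, E) = -3 - 1 = -4)
H(M) = 6 + M
B(w) = 8*w*(5 + w) (B(w) = 4*((w + w)*(w + (6 - 1))) = 4*((2*w)*(w + 5)) = 4*((2*w)*(5 + w)) = 4*(2*w*(5 + w)) = 8*w*(5 + w))
((73 + V(-9)*l(1, -5))/(B(8) - 272))² = ((73 + 12*(-4))/(8*8*(5 + 8) - 272))² = ((73 - 48)/(8*8*13 - 272))² = (25/(832 - 272))² = (25/560)² = (25*(1/560))² = (5/112)² = 25/12544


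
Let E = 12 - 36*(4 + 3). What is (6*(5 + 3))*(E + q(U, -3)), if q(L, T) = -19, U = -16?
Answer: -12432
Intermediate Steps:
E = -240 (E = 12 - 36*7 = 12 - 6*42 = 12 - 252 = -240)
(6*(5 + 3))*(E + q(U, -3)) = (6*(5 + 3))*(-240 - 19) = (6*8)*(-259) = 48*(-259) = -12432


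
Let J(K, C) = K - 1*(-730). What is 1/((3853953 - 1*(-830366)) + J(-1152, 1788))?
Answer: 1/4683897 ≈ 2.1350e-7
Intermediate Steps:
J(K, C) = 730 + K (J(K, C) = K + 730 = 730 + K)
1/((3853953 - 1*(-830366)) + J(-1152, 1788)) = 1/((3853953 - 1*(-830366)) + (730 - 1152)) = 1/((3853953 + 830366) - 422) = 1/(4684319 - 422) = 1/4683897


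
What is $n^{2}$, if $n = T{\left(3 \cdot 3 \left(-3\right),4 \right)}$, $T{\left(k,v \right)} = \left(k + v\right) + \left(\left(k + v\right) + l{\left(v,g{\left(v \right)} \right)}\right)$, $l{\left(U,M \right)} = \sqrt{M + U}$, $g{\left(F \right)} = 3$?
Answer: $\left(46 - \sqrt{7}\right)^{2} \approx 1879.6$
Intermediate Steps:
$T{\left(k,v \right)} = \sqrt{3 + v} + 2 k + 2 v$ ($T{\left(k,v \right)} = \left(k + v\right) + \left(\left(k + v\right) + \sqrt{3 + v}\right) = \left(k + v\right) + \left(k + v + \sqrt{3 + v}\right) = \sqrt{3 + v} + 2 k + 2 v$)
$n = -46 + \sqrt{7}$ ($n = \sqrt{3 + 4} + 2 \cdot 3 \cdot 3 \left(-3\right) + 2 \cdot 4 = \sqrt{7} + 2 \cdot 9 \left(-3\right) + 8 = \sqrt{7} + 2 \left(-27\right) + 8 = \sqrt{7} - 54 + 8 = -46 + \sqrt{7} \approx -43.354$)
$n^{2} = \left(-46 + \sqrt{7}\right)^{2}$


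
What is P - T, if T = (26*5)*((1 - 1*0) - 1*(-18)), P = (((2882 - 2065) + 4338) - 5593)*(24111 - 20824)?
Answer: -1442176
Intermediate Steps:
P = -1439706 (P = ((817 + 4338) - 5593)*3287 = (5155 - 5593)*3287 = -438*3287 = -1439706)
T = 2470 (T = 130*((1 + 0) + 18) = 130*(1 + 18) = 130*19 = 2470)
P - T = -1439706 - 1*2470 = -1439706 - 2470 = -1442176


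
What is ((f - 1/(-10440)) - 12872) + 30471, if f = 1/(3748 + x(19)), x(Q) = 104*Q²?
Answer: 70247464919/3991560 ≈ 17599.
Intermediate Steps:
f = 1/41292 (f = 1/(3748 + 104*19²) = 1/(3748 + 104*361) = 1/(3748 + 37544) = 1/41292 ≈ 2.4218e-5)
((f - 1/(-10440)) - 12872) + 30471 = ((1/41292 - 1/(-10440)) - 12872) + 30471 = ((1/41292 - 1*(-1/10440)) - 12872) + 30471 = ((1/41292 + 1/10440) - 12872) + 30471 = (479/3991560 - 12872) + 30471 = -51379359841/3991560 + 30471 = 70247464919/3991560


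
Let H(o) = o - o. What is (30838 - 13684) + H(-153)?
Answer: 17154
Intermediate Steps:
H(o) = 0
(30838 - 13684) + H(-153) = (30838 - 13684) + 0 = 17154 + 0 = 17154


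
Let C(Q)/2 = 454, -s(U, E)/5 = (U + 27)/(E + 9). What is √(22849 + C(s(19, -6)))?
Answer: √23757 ≈ 154.13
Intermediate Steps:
s(U, E) = -5*(27 + U)/(9 + E) (s(U, E) = -5*(U + 27)/(E + 9) = -5*(27 + U)/(9 + E))
C(Q) = 908 (C(Q) = 2*454 = 908)
√(22849 + C(s(19, -6))) = √(22849 + 908) = √23757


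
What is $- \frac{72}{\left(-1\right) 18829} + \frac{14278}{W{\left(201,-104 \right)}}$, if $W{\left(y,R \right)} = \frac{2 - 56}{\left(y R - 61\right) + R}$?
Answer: $\frac{314677760987}{56487} \approx 5.5708 \cdot 10^{6}$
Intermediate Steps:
$W{\left(y,R \right)} = - \frac{54}{-61 + R + R y}$ ($W{\left(y,R \right)} = - \frac{54}{\left(R y - 61\right) + R} = - \frac{54}{\left(-61 + R y\right) + R} = - \frac{54}{-61 + R + R y}$)
$- \frac{72}{\left(-1\right) 18829} + \frac{14278}{W{\left(201,-104 \right)}} = - \frac{72}{\left(-1\right) 18829} + \frac{14278}{\left(-54\right) \frac{1}{-61 - 104 - 20904}} = - \frac{72}{-18829} + \frac{14278}{\left(-54\right) \frac{1}{-61 - 104 - 20904}} = \left(-72\right) \left(- \frac{1}{18829}\right) + \frac{14278}{\left(-54\right) \frac{1}{-21069}} = \frac{72}{18829} + \frac{14278}{\left(-54\right) \left(- \frac{1}{21069}\right)} = \frac{72}{18829} + \frac{14278}{\frac{6}{2341}} = \frac{72}{18829} + 14278 \cdot \frac{2341}{6} = \frac{72}{18829} + \frac{16712399}{3} = \frac{314677760987}{56487}$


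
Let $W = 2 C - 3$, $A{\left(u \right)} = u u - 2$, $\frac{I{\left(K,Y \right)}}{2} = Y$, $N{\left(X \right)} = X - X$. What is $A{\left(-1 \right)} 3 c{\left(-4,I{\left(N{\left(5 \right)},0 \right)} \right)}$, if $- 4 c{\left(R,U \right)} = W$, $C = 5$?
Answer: $\frac{21}{4} \approx 5.25$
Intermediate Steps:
$N{\left(X \right)} = 0$
$I{\left(K,Y \right)} = 2 Y$
$A{\left(u \right)} = -2 + u^{2}$ ($A{\left(u \right)} = u^{2} - 2 = -2 + u^{2}$)
$W = 7$ ($W = 2 \cdot 5 - 3 = 10 - 3 = 7$)
$c{\left(R,U \right)} = - \frac{7}{4}$ ($c{\left(R,U \right)} = \left(- \frac{1}{4}\right) 7 = - \frac{7}{4}$)
$A{\left(-1 \right)} 3 c{\left(-4,I{\left(N{\left(5 \right)},0 \right)} \right)} = \left(-2 + \left(-1\right)^{2}\right) 3 \left(- \frac{7}{4}\right) = \left(-2 + 1\right) 3 \left(- \frac{7}{4}\right) = \left(-1\right) 3 \left(- \frac{7}{4}\right) = \left(-3\right) \left(- \frac{7}{4}\right) = \frac{21}{4}$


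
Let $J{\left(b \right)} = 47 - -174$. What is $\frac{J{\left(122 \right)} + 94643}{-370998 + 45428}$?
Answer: $- \frac{6776}{23255} \approx -0.29138$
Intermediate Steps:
$J{\left(b \right)} = 221$ ($J{\left(b \right)} = 47 + 174 = 221$)
$\frac{J{\left(122 \right)} + 94643}{-370998 + 45428} = \frac{221 + 94643}{-370998 + 45428} = \frac{94864}{-325570} = 94864 \left(- \frac{1}{325570}\right) = - \frac{6776}{23255}$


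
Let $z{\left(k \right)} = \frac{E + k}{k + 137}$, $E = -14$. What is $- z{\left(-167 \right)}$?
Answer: $- \frac{181}{30} \approx -6.0333$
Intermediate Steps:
$z{\left(k \right)} = \frac{-14 + k}{137 + k}$ ($z{\left(k \right)} = \frac{-14 + k}{k + 137} = \frac{-14 + k}{137 + k}$)
$- z{\left(-167 \right)} = - \frac{-14 - 167}{137 - 167} = - \frac{-181}{-30} = - \frac{\left(-1\right) \left(-181\right)}{30} = \left(-1\right) \frac{181}{30} = - \frac{181}{30}$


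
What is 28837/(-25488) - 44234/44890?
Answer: -1210964561/572078160 ≈ -2.1168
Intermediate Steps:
28837/(-25488) - 44234/44890 = 28837*(-1/25488) - 44234*1/44890 = -28837/25488 - 22117/22445 = -1210964561/572078160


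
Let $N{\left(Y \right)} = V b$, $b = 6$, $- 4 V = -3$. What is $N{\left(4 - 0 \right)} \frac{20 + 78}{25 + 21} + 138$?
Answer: $\frac{6789}{46} \approx 147.59$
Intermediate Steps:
$V = \frac{3}{4}$ ($V = \left(- \frac{1}{4}\right) \left(-3\right) = \frac{3}{4} \approx 0.75$)
$N{\left(Y \right)} = \frac{9}{2}$ ($N{\left(Y \right)} = \frac{3}{4} \cdot 6 = \frac{9}{2}$)
$N{\left(4 - 0 \right)} \frac{20 + 78}{25 + 21} + 138 = \frac{9 \frac{20 + 78}{25 + 21}}{2} + 138 = \frac{9 \cdot \frac{98}{46}}{2} + 138 = \frac{9 \cdot 98 \cdot \frac{1}{46}}{2} + 138 = \frac{9}{2} \cdot \frac{49}{23} + 138 = \frac{441}{46} + 138 = \frac{6789}{46}$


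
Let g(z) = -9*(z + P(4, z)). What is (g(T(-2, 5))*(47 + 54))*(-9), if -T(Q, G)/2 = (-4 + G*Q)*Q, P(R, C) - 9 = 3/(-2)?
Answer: -793557/2 ≈ -3.9678e+5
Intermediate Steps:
P(R, C) = 15/2 (P(R, C) = 9 + 3/(-2) = 9 + 3*(-½) = 9 - 3/2 = 15/2)
T(Q, G) = -2*Q*(-4 + G*Q) (T(Q, G) = -2*(-4 + G*Q)*Q = -2*Q*(-4 + G*Q))
g(z) = -135/2 - 9*z (g(z) = -9*(z + 15/2) = -9*(15/2 + z) = -135/2 - 9*z)
(g(T(-2, 5))*(47 + 54))*(-9) = ((-135/2 - 18*(-2)*(4 - 1*5*(-2)))*(47 + 54))*(-9) = ((-135/2 - 18*(-2)*(4 + 10))*101)*(-9) = ((-135/2 - 18*(-2)*14)*101)*(-9) = ((-135/2 - 9*(-56))*101)*(-9) = ((-135/2 + 504)*101)*(-9) = ((873/2)*101)*(-9) = (88173/2)*(-9) = -793557/2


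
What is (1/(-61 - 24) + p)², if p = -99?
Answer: 70829056/7225 ≈ 9803.3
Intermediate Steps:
(1/(-61 - 24) + p)² = (1/(-61 - 24) - 99)² = (1/(-85) - 99)² = (-1/85 - 99)² = (-8416/85)² = 70829056/7225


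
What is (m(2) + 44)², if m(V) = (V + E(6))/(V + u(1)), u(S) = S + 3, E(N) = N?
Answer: 18496/9 ≈ 2055.1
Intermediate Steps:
u(S) = 3 + S
m(V) = (6 + V)/(4 + V) (m(V) = (V + 6)/(V + (3 + 1)) = (6 + V)/(V + 4) = (6 + V)/(4 + V))
(m(2) + 44)² = ((6 + 2)/(4 + 2) + 44)² = (8/6 + 44)² = ((⅙)*8 + 44)² = (4/3 + 44)² = (136/3)² = 18496/9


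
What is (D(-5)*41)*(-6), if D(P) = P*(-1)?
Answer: -1230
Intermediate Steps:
D(P) = -P
(D(-5)*41)*(-6) = (-1*(-5)*41)*(-6) = (5*41)*(-6) = 205*(-6) = -1230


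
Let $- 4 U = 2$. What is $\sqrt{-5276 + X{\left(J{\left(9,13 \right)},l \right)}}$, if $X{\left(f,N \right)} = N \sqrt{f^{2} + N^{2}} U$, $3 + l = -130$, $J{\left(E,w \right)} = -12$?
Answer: $\frac{\sqrt{-21104 + 266 \sqrt{17833}}}{2} \approx 60.037$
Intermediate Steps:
$l = -133$ ($l = -3 - 130 = -133$)
$U = - \frac{1}{2}$ ($U = \left(- \frac{1}{4}\right) 2 = - \frac{1}{2} \approx -0.5$)
$X{\left(f,N \right)} = - \frac{N \sqrt{N^{2} + f^{2}}}{2}$ ($X{\left(f,N \right)} = N \sqrt{f^{2} + N^{2}} \left(- \frac{1}{2}\right) = N \sqrt{N^{2} + f^{2}} \left(- \frac{1}{2}\right) = - \frac{N \sqrt{N^{2} + f^{2}}}{2}$)
$\sqrt{-5276 + X{\left(J{\left(9,13 \right)},l \right)}} = \sqrt{-5276 - - \frac{133 \sqrt{\left(-133\right)^{2} + \left(-12\right)^{2}}}{2}} = \sqrt{-5276 - - \frac{133 \sqrt{17689 + 144}}{2}} = \sqrt{-5276 - - \frac{133 \sqrt{17833}}{2}} = \sqrt{-5276 + \frac{133 \sqrt{17833}}{2}}$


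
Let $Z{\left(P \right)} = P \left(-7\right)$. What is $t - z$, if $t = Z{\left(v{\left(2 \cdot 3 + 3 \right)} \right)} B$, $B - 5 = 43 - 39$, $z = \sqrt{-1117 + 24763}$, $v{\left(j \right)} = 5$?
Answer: $-315 - \sqrt{23646} \approx -468.77$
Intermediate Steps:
$z = \sqrt{23646} \approx 153.77$
$Z{\left(P \right)} = - 7 P$
$B = 9$ ($B = 5 + \left(43 - 39\right) = 5 + 4 = 9$)
$t = -315$ ($t = \left(-7\right) 5 \cdot 9 = \left(-35\right) 9 = -315$)
$t - z = -315 - \sqrt{23646}$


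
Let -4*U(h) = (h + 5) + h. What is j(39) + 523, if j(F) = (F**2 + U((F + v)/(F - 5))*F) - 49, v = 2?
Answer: 65373/34 ≈ 1922.7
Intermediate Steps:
U(h) = -5/4 - h/2 (U(h) = -((h + 5) + h)/4 = -((5 + h) + h)/4 = -(5 + 2*h)/4 = -5/4 - h/2)
j(F) = -49 + F**2 + F*(-5/4 - (2 + F)/(2*(-5 + F))) (j(F) = (F**2 + (-5/4 - (F + 2)/(2*(F - 5)))*F) - 49 = (F**2 + (-5/4 - (2 + F)/(2*(-5 + F)))*F) - 49 = (F**2 + F*(-5/4 - (2 + F)/(2*(-5 + F)))) - 49 = -49 + F**2 + F*(-5/4 - (2 + F)/(2*(-5 + F))))
j(39) + 523 = (980 - 175*39 - 27*39**2 + 4*39**3)/(4*(-5 + 39)) + 523 = (1/4)*(980 - 6825 - 27*1521 + 4*59319)/34 + 523 = (1/4)*(1/34)*(980 - 6825 - 41067 + 237276) + 523 = (1/4)*(1/34)*190364 + 523 = 47591/34 + 523 = 65373/34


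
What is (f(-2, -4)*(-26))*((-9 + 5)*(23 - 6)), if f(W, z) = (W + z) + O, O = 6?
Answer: 0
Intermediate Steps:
f(W, z) = 6 + W + z (f(W, z) = (W + z) + 6 = 6 + W + z)
(f(-2, -4)*(-26))*((-9 + 5)*(23 - 6)) = ((6 - 2 - 4)*(-26))*((-9 + 5)*(23 - 6)) = (0*(-26))*(-4*17) = 0*(-68) = 0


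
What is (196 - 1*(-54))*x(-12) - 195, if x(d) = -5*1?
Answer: -1445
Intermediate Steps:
x(d) = -5
(196 - 1*(-54))*x(-12) - 195 = (196 - 1*(-54))*(-5) - 195 = (196 + 54)*(-5) - 195 = 250*(-5) - 195 = -1250 - 195 = -1445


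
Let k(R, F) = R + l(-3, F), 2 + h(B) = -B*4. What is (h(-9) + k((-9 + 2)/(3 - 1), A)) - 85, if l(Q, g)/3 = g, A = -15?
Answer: -199/2 ≈ -99.500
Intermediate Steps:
h(B) = -2 - 4*B (h(B) = -2 - B*4 = -2 - 4*B)
l(Q, g) = 3*g
k(R, F) = R + 3*F
(h(-9) + k((-9 + 2)/(3 - 1), A)) - 85 = ((-2 - 4*(-9)) + ((-9 + 2)/(3 - 1) + 3*(-15))) - 85 = ((-2 + 36) + (-7/2 - 45)) - 85 = (34 + (-7*1/2 - 45)) - 85 = (34 + (-7/2 - 45)) - 85 = (34 - 97/2) - 85 = -29/2 - 85 = -199/2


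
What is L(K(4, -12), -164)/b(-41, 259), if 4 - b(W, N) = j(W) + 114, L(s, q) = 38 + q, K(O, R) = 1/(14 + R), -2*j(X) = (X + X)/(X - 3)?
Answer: 5544/4799 ≈ 1.1552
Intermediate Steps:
j(X) = -X/(-3 + X) (j(X) = -(X + X)/(2*(X - 3)) = -2*X/(2*(-3 + X)) = -X/(-3 + X))
b(W, N) = -110 + W/(-3 + W) (b(W, N) = 4 - (-W/(-3 + W) + 114) = 4 - (114 - W/(-3 + W)) = 4 + (-114 + W/(-3 + W)) = -110 + W/(-3 + W))
L(K(4, -12), -164)/b(-41, 259) = (38 - 164)/(((330 - 109*(-41))/(-3 - 41))) = -126*(-44/(330 + 4469)) = -126/((-1/44*4799)) = -126/(-4799/44) = -126*(-44/4799) = 5544/4799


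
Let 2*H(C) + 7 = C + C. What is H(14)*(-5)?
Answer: -105/2 ≈ -52.500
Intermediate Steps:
H(C) = -7/2 + C (H(C) = -7/2 + (C + C)/2 = -7/2 + (2*C)/2 = -7/2 + C)
H(14)*(-5) = (-7/2 + 14)*(-5) = (21/2)*(-5) = -105/2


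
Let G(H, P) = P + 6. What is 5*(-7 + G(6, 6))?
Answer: 25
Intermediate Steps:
G(H, P) = 6 + P
5*(-7 + G(6, 6)) = 5*(-7 + (6 + 6)) = 5*(-7 + 12) = 5*5 = 25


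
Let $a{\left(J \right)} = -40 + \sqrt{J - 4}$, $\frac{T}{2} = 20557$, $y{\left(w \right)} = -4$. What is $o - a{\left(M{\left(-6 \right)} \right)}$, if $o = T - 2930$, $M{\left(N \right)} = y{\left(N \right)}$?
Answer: $38224 - 2 i \sqrt{2} \approx 38224.0 - 2.8284 i$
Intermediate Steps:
$T = 41114$ ($T = 2 \cdot 20557 = 41114$)
$M{\left(N \right)} = -4$
$a{\left(J \right)} = -40 + \sqrt{-4 + J}$
$o = 38184$ ($o = 41114 - 2930 = 38184$)
$o - a{\left(M{\left(-6 \right)} \right)} = 38184 - \left(-40 + \sqrt{-4 - 4}\right) = 38184 - \left(-40 + \sqrt{-8}\right) = 38184 - \left(-40 + 2 i \sqrt{2}\right) = 38184 + \left(40 - 2 i \sqrt{2}\right) = 38224 - 2 i \sqrt{2}$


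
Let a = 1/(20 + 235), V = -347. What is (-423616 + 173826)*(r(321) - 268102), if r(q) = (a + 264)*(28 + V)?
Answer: 4488297110822/51 ≈ 8.8006e+10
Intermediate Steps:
a = 1/255 ≈ 0.0039216
r(q) = -21475399/255 (r(q) = (1/255 + 264)*(28 - 347) = (67321/255)*(-319) = -21475399/255)
(-423616 + 173826)*(r(321) - 268102) = (-423616 + 173826)*(-21475399/255 - 268102) = -249790*(-89841409/255) = 4488297110822/51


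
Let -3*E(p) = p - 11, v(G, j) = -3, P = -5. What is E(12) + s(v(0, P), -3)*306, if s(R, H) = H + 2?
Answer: -919/3 ≈ -306.33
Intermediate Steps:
s(R, H) = 2 + H
E(p) = 11/3 - p/3 (E(p) = -(p - 11)/3 = -(-11 + p)/3 = 11/3 - p/3)
E(12) + s(v(0, P), -3)*306 = (11/3 - ⅓*12) + (2 - 3)*306 = (11/3 - 4) - 1*306 = -⅓ - 306 = -919/3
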